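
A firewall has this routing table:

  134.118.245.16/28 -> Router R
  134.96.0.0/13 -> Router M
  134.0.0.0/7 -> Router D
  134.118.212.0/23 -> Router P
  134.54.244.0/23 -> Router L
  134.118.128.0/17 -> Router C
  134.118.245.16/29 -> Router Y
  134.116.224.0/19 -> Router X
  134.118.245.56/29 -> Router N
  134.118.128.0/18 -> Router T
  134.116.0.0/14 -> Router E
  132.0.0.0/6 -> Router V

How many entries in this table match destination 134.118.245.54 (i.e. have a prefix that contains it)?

4

Prefixes containing 134.118.245.54:
  132.0.0.0/6 (132.0.0.0 - 135.255.255.255)
  134.0.0.0/7 (134.0.0.0 - 135.255.255.255)
  134.116.0.0/14 (134.116.0.0 - 134.119.255.255)
  134.118.128.0/17 (134.118.128.0 - 134.118.255.255)
Total matching entries: 4.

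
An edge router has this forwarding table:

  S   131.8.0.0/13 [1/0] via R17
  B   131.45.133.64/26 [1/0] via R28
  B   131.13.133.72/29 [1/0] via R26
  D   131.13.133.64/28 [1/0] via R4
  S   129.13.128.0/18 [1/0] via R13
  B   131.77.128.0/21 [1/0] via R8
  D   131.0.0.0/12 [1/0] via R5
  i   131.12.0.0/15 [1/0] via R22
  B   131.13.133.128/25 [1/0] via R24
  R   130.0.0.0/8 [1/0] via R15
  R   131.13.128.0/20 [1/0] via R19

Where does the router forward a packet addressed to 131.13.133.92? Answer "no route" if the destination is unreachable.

Routes whose prefix contains 131.13.133.92:
  131.0.0.0/12 (131.0.0.0 - 131.15.255.255) -> R5
  131.8.0.0/13 (131.8.0.0 - 131.15.255.255) -> R17
  131.12.0.0/15 (131.12.0.0 - 131.13.255.255) -> R22
  131.13.128.0/20 (131.13.128.0 - 131.13.143.255) -> R19
More-specific entries that do NOT match:
  131.13.133.72/29 (131.13.133.72 - 131.13.133.79) does not contain 131.13.133.92
  131.13.133.64/28 (131.13.133.64 - 131.13.133.79) does not contain 131.13.133.92
  131.45.133.64/26 (131.45.133.64 - 131.45.133.127) does not contain 131.13.133.92
  131.13.133.128/25 (131.13.133.128 - 131.13.133.255) does not contain 131.13.133.92
  131.77.128.0/21 (131.77.128.0 - 131.77.135.255) does not contain 131.13.133.92
Longest matching prefix is /20 -> next hop R19.

R19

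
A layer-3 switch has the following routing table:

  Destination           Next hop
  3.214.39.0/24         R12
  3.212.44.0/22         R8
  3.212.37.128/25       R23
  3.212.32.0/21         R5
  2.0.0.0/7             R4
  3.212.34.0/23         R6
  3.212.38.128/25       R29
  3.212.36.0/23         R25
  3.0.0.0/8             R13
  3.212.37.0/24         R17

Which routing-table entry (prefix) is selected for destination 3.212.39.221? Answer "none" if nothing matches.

Entries matching 3.212.39.221:
  2.0.0.0/7 (2.0.0.0 - 3.255.255.255)
  3.0.0.0/8 (3.0.0.0 - 3.255.255.255)
  3.212.32.0/21 (3.212.32.0 - 3.212.39.255)
Most specific is 3.212.32.0/21.

3.212.32.0/21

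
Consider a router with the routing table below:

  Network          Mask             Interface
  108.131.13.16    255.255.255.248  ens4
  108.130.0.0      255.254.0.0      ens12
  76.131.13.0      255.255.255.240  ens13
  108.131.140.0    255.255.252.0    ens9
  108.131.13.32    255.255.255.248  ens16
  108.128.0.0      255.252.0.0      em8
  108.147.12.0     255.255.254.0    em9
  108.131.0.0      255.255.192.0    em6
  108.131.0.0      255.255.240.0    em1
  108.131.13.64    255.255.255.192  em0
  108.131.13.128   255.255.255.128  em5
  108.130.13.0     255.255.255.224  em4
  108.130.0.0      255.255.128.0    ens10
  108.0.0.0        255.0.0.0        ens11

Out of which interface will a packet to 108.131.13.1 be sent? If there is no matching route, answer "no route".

Routes whose prefix contains 108.131.13.1:
  108.0.0.0/8 (108.0.0.0 - 108.255.255.255) -> ens11
  108.128.0.0/14 (108.128.0.0 - 108.131.255.255) -> em8
  108.130.0.0/15 (108.130.0.0 - 108.131.255.255) -> ens12
  108.131.0.0/18 (108.131.0.0 - 108.131.63.255) -> em6
  108.131.0.0/20 (108.131.0.0 - 108.131.15.255) -> em1
More-specific entries that do NOT match:
  108.131.13.16/29 (108.131.13.16 - 108.131.13.23) does not contain 108.131.13.1
  108.131.13.32/29 (108.131.13.32 - 108.131.13.39) does not contain 108.131.13.1
  76.131.13.0/28 (76.131.13.0 - 76.131.13.15) does not contain 108.131.13.1
  108.130.13.0/27 (108.130.13.0 - 108.130.13.31) does not contain 108.131.13.1
  108.131.13.64/26 (108.131.13.64 - 108.131.13.127) does not contain 108.131.13.1
  108.131.13.128/25 (108.131.13.128 - 108.131.13.255) does not contain 108.131.13.1
  108.147.12.0/23 (108.147.12.0 - 108.147.13.255) does not contain 108.131.13.1
  108.131.140.0/22 (108.131.140.0 - 108.131.143.255) does not contain 108.131.13.1
Longest matching prefix is /20 -> interface em1.

em1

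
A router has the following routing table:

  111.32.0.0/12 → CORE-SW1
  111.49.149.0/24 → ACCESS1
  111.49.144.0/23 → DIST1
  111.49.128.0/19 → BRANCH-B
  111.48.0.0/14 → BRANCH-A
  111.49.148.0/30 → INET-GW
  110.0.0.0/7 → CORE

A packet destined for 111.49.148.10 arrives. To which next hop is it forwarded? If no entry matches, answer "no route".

Routes whose prefix contains 111.49.148.10:
  110.0.0.0/7 (110.0.0.0 - 111.255.255.255) -> CORE
  111.48.0.0/14 (111.48.0.0 - 111.51.255.255) -> BRANCH-A
  111.49.128.0/19 (111.49.128.0 - 111.49.159.255) -> BRANCH-B
More-specific entries that do NOT match:
  111.49.148.0/30 (111.49.148.0 - 111.49.148.3) does not contain 111.49.148.10
  111.49.149.0/24 (111.49.149.0 - 111.49.149.255) does not contain 111.49.148.10
  111.49.144.0/23 (111.49.144.0 - 111.49.145.255) does not contain 111.49.148.10
Longest matching prefix is /19 -> next hop BRANCH-B.

BRANCH-B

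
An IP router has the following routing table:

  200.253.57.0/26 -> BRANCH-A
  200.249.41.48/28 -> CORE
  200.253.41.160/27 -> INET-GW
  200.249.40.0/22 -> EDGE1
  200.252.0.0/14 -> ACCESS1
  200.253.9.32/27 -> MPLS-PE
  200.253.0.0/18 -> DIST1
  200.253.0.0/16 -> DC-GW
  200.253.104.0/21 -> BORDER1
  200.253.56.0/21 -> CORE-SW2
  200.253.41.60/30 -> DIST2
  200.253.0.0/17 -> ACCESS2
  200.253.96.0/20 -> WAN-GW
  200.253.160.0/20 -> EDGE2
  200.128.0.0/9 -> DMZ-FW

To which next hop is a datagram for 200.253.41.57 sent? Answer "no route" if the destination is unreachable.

DIST1

Routes whose prefix contains 200.253.41.57:
  200.128.0.0/9 (200.128.0.0 - 200.255.255.255) -> DMZ-FW
  200.252.0.0/14 (200.252.0.0 - 200.255.255.255) -> ACCESS1
  200.253.0.0/16 (200.253.0.0 - 200.253.255.255) -> DC-GW
  200.253.0.0/17 (200.253.0.0 - 200.253.127.255) -> ACCESS2
  200.253.0.0/18 (200.253.0.0 - 200.253.63.255) -> DIST1
More-specific entries that do NOT match:
  200.253.41.60/30 (200.253.41.60 - 200.253.41.63) does not contain 200.253.41.57
  200.249.41.48/28 (200.249.41.48 - 200.249.41.63) does not contain 200.253.41.57
  200.253.41.160/27 (200.253.41.160 - 200.253.41.191) does not contain 200.253.41.57
  200.253.9.32/27 (200.253.9.32 - 200.253.9.63) does not contain 200.253.41.57
  200.253.57.0/26 (200.253.57.0 - 200.253.57.63) does not contain 200.253.41.57
  200.249.40.0/22 (200.249.40.0 - 200.249.43.255) does not contain 200.253.41.57
  200.253.104.0/21 (200.253.104.0 - 200.253.111.255) does not contain 200.253.41.57
  200.253.56.0/21 (200.253.56.0 - 200.253.63.255) does not contain 200.253.41.57
  200.253.96.0/20 (200.253.96.0 - 200.253.111.255) does not contain 200.253.41.57
  200.253.160.0/20 (200.253.160.0 - 200.253.175.255) does not contain 200.253.41.57
Longest matching prefix is /18 -> next hop DIST1.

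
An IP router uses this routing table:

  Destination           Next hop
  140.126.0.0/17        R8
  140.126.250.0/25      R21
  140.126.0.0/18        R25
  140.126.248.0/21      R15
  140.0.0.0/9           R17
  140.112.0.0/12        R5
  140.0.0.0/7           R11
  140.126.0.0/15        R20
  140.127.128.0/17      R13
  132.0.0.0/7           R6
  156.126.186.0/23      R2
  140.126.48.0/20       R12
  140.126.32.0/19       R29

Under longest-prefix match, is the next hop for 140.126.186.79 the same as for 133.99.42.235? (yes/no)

no

140.126.186.79: longest match 140.126.0.0/15 -> R20
133.99.42.235: longest match 132.0.0.0/7 -> R6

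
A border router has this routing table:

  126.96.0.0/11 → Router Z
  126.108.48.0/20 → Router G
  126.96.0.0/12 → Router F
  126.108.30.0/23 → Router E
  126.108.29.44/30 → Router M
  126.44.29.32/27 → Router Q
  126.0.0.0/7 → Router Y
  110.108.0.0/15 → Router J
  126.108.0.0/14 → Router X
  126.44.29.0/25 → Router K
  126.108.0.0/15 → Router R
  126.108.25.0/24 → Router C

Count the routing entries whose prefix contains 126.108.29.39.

5

Prefixes containing 126.108.29.39:
  126.0.0.0/7 (126.0.0.0 - 127.255.255.255)
  126.96.0.0/11 (126.96.0.0 - 126.127.255.255)
  126.96.0.0/12 (126.96.0.0 - 126.111.255.255)
  126.108.0.0/14 (126.108.0.0 - 126.111.255.255)
  126.108.0.0/15 (126.108.0.0 - 126.109.255.255)
Total matching entries: 5.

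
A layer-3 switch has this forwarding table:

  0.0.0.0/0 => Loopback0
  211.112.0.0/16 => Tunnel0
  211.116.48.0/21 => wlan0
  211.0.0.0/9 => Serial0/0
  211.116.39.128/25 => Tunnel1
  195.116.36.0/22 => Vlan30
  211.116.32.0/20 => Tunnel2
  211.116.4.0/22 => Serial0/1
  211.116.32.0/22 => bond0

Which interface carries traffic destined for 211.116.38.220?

Routes whose prefix contains 211.116.38.220:
  0.0.0.0/0 (default, matches everything) -> Loopback0
  211.0.0.0/9 (211.0.0.0 - 211.127.255.255) -> Serial0/0
  211.116.32.0/20 (211.116.32.0 - 211.116.47.255) -> Tunnel2
More-specific entries that do NOT match:
  211.116.39.128/25 (211.116.39.128 - 211.116.39.255) does not contain 211.116.38.220
  195.116.36.0/22 (195.116.36.0 - 195.116.39.255) does not contain 211.116.38.220
  211.116.4.0/22 (211.116.4.0 - 211.116.7.255) does not contain 211.116.38.220
  211.116.32.0/22 (211.116.32.0 - 211.116.35.255) does not contain 211.116.38.220
  211.116.48.0/21 (211.116.48.0 - 211.116.55.255) does not contain 211.116.38.220
Longest matching prefix is /20 -> interface Tunnel2.

Tunnel2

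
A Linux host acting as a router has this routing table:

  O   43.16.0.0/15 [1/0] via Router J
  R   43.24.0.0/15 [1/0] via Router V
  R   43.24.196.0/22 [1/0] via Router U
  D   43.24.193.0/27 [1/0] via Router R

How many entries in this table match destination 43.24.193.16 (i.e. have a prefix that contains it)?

Prefixes containing 43.24.193.16:
  43.24.0.0/15 (43.24.0.0 - 43.25.255.255)
  43.24.193.0/27 (43.24.193.0 - 43.24.193.31)
Total matching entries: 2.

2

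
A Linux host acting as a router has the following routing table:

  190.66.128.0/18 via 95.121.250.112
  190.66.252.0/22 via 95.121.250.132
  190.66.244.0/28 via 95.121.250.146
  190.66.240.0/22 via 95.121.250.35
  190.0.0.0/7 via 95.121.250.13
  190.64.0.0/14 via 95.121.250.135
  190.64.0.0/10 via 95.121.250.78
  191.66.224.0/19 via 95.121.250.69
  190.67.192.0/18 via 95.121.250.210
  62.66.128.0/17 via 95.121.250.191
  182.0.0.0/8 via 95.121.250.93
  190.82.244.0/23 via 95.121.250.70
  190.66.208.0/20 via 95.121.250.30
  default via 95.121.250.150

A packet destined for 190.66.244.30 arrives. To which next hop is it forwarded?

Routes whose prefix contains 190.66.244.30:
  0.0.0.0/0 (default, matches everything) -> 95.121.250.150
  190.0.0.0/7 (190.0.0.0 - 191.255.255.255) -> 95.121.250.13
  190.64.0.0/10 (190.64.0.0 - 190.127.255.255) -> 95.121.250.78
  190.64.0.0/14 (190.64.0.0 - 190.67.255.255) -> 95.121.250.135
More-specific entries that do NOT match:
  190.66.244.0/28 (190.66.244.0 - 190.66.244.15) does not contain 190.66.244.30
  190.82.244.0/23 (190.82.244.0 - 190.82.245.255) does not contain 190.66.244.30
  190.66.252.0/22 (190.66.252.0 - 190.66.255.255) does not contain 190.66.244.30
  190.66.240.0/22 (190.66.240.0 - 190.66.243.255) does not contain 190.66.244.30
  190.66.208.0/20 (190.66.208.0 - 190.66.223.255) does not contain 190.66.244.30
  191.66.224.0/19 (191.66.224.0 - 191.66.255.255) does not contain 190.66.244.30
  190.66.128.0/18 (190.66.128.0 - 190.66.191.255) does not contain 190.66.244.30
  190.67.192.0/18 (190.67.192.0 - 190.67.255.255) does not contain 190.66.244.30
  62.66.128.0/17 (62.66.128.0 - 62.66.255.255) does not contain 190.66.244.30
Longest matching prefix is /14 -> next hop 95.121.250.135.

95.121.250.135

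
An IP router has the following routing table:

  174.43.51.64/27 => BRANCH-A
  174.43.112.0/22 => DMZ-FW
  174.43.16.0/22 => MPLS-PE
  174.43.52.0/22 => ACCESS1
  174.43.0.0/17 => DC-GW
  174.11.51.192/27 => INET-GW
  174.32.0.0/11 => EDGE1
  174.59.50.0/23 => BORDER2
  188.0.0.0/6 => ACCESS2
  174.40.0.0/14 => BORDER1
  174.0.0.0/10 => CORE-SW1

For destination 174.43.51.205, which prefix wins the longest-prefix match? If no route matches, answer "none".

174.43.0.0/17

Entries matching 174.43.51.205:
  174.0.0.0/10 (174.0.0.0 - 174.63.255.255)
  174.32.0.0/11 (174.32.0.0 - 174.63.255.255)
  174.40.0.0/14 (174.40.0.0 - 174.43.255.255)
  174.43.0.0/17 (174.43.0.0 - 174.43.127.255)
Most specific is 174.43.0.0/17.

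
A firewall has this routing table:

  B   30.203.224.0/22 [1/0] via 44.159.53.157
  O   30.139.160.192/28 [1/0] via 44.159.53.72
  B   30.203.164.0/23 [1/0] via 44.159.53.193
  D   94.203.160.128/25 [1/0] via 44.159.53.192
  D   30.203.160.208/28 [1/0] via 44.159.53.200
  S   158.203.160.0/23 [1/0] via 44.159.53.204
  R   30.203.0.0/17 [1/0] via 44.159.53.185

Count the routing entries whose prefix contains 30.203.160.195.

No listed prefix contains 30.203.160.195.
Total matching entries: 0.

0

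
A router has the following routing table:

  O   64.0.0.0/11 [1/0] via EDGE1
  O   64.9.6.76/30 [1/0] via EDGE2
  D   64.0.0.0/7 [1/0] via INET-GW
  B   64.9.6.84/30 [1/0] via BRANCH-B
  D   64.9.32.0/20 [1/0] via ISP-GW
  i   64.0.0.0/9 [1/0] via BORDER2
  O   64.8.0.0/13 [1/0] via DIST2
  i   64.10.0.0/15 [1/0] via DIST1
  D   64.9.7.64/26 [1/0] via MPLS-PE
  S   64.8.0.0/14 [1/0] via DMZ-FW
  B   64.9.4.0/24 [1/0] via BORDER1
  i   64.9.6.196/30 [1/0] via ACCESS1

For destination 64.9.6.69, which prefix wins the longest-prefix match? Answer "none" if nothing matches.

64.8.0.0/14

Entries matching 64.9.6.69:
  64.0.0.0/7 (64.0.0.0 - 65.255.255.255)
  64.0.0.0/9 (64.0.0.0 - 64.127.255.255)
  64.0.0.0/11 (64.0.0.0 - 64.31.255.255)
  64.8.0.0/13 (64.8.0.0 - 64.15.255.255)
  64.8.0.0/14 (64.8.0.0 - 64.11.255.255)
Most specific is 64.8.0.0/14.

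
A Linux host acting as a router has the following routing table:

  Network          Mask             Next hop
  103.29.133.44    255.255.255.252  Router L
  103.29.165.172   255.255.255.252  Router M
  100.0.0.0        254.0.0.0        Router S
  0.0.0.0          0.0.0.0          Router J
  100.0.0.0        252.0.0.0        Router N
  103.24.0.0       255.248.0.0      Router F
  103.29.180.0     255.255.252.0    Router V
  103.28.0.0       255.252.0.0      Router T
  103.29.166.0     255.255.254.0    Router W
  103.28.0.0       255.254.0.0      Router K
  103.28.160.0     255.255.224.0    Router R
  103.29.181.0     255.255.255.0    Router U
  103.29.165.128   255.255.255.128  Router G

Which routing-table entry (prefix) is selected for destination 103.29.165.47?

Entries matching 103.29.165.47:
  0.0.0.0/0 (default, matches everything)
  100.0.0.0/6 (100.0.0.0 - 103.255.255.255)
  103.24.0.0/13 (103.24.0.0 - 103.31.255.255)
  103.28.0.0/14 (103.28.0.0 - 103.31.255.255)
  103.28.0.0/15 (103.28.0.0 - 103.29.255.255)
Most specific is 103.28.0.0/15.

103.28.0.0/15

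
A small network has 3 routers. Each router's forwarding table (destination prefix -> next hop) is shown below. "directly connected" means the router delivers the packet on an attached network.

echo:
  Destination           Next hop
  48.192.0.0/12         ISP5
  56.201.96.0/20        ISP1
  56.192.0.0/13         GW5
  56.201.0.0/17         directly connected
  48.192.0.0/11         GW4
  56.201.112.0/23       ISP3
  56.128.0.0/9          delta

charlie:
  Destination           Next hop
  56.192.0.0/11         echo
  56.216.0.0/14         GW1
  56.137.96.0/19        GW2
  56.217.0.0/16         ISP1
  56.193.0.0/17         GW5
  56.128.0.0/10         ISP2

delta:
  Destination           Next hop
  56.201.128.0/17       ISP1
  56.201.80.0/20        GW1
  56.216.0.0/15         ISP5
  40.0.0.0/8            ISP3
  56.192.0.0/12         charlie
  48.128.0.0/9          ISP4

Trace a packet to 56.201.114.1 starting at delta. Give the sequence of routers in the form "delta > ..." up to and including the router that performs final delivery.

At delta: longest match for 56.201.114.1 is 56.192.0.0/12 -> charlie
At charlie: longest match for 56.201.114.1 is 56.192.0.0/11 -> echo
At echo: longest match for 56.201.114.1 is 56.201.0.0/17 -> directly connected

delta > charlie > echo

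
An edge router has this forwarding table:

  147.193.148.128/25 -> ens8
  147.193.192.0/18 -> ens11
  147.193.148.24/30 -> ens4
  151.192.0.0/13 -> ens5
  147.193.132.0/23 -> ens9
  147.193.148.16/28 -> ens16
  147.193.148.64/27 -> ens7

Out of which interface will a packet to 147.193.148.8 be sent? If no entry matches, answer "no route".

no route

No entry's prefix contains 147.193.148.8; there is no default route.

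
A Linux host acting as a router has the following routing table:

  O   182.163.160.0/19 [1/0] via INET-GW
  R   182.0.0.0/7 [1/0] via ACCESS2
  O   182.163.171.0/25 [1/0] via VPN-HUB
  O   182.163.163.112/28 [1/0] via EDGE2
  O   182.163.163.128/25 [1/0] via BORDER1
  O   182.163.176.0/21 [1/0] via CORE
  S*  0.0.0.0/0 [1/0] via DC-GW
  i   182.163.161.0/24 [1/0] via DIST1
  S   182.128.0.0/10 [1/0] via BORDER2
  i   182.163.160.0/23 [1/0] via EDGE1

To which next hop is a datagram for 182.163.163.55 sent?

INET-GW

Routes whose prefix contains 182.163.163.55:
  0.0.0.0/0 (default, matches everything) -> DC-GW
  182.0.0.0/7 (182.0.0.0 - 183.255.255.255) -> ACCESS2
  182.128.0.0/10 (182.128.0.0 - 182.191.255.255) -> BORDER2
  182.163.160.0/19 (182.163.160.0 - 182.163.191.255) -> INET-GW
More-specific entries that do NOT match:
  182.163.163.112/28 (182.163.163.112 - 182.163.163.127) does not contain 182.163.163.55
  182.163.171.0/25 (182.163.171.0 - 182.163.171.127) does not contain 182.163.163.55
  182.163.163.128/25 (182.163.163.128 - 182.163.163.255) does not contain 182.163.163.55
  182.163.161.0/24 (182.163.161.0 - 182.163.161.255) does not contain 182.163.163.55
  182.163.160.0/23 (182.163.160.0 - 182.163.161.255) does not contain 182.163.163.55
  182.163.176.0/21 (182.163.176.0 - 182.163.183.255) does not contain 182.163.163.55
Longest matching prefix is /19 -> next hop INET-GW.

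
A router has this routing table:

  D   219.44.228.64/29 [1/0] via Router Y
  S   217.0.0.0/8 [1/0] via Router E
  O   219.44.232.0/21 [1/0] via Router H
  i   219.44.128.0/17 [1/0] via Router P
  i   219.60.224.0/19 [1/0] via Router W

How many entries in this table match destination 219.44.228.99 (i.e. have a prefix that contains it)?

Prefixes containing 219.44.228.99:
  219.44.128.0/17 (219.44.128.0 - 219.44.255.255)
Total matching entries: 1.

1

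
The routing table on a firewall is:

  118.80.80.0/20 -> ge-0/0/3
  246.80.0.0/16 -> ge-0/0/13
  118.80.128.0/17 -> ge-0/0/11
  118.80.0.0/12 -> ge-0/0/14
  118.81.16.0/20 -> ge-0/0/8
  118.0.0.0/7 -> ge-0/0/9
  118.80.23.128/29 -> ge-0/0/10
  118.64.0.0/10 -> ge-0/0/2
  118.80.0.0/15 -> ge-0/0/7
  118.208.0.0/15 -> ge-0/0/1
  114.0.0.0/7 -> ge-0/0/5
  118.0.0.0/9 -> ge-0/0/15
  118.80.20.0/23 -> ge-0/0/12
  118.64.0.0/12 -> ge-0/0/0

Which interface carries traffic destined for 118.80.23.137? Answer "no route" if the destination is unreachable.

ge-0/0/7

Routes whose prefix contains 118.80.23.137:
  118.0.0.0/7 (118.0.0.0 - 119.255.255.255) -> ge-0/0/9
  118.0.0.0/9 (118.0.0.0 - 118.127.255.255) -> ge-0/0/15
  118.64.0.0/10 (118.64.0.0 - 118.127.255.255) -> ge-0/0/2
  118.80.0.0/12 (118.80.0.0 - 118.95.255.255) -> ge-0/0/14
  118.80.0.0/15 (118.80.0.0 - 118.81.255.255) -> ge-0/0/7
More-specific entries that do NOT match:
  118.80.23.128/29 (118.80.23.128 - 118.80.23.135) does not contain 118.80.23.137
  118.80.20.0/23 (118.80.20.0 - 118.80.21.255) does not contain 118.80.23.137
  118.80.80.0/20 (118.80.80.0 - 118.80.95.255) does not contain 118.80.23.137
  118.81.16.0/20 (118.81.16.0 - 118.81.31.255) does not contain 118.80.23.137
  118.80.128.0/17 (118.80.128.0 - 118.80.255.255) does not contain 118.80.23.137
  246.80.0.0/16 (246.80.0.0 - 246.80.255.255) does not contain 118.80.23.137
Longest matching prefix is /15 -> interface ge-0/0/7.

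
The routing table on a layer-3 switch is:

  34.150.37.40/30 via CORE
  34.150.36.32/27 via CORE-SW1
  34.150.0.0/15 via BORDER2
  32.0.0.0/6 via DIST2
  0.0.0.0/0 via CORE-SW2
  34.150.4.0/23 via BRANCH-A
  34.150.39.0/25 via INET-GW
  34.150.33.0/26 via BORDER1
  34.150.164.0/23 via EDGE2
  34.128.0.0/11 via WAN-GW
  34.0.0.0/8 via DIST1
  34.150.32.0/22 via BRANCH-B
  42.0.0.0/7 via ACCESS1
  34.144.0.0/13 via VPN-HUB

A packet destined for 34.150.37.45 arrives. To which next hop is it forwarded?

BORDER2

Routes whose prefix contains 34.150.37.45:
  0.0.0.0/0 (default, matches everything) -> CORE-SW2
  32.0.0.0/6 (32.0.0.0 - 35.255.255.255) -> DIST2
  34.0.0.0/8 (34.0.0.0 - 34.255.255.255) -> DIST1
  34.128.0.0/11 (34.128.0.0 - 34.159.255.255) -> WAN-GW
  34.144.0.0/13 (34.144.0.0 - 34.151.255.255) -> VPN-HUB
  34.150.0.0/15 (34.150.0.0 - 34.151.255.255) -> BORDER2
More-specific entries that do NOT match:
  34.150.37.40/30 (34.150.37.40 - 34.150.37.43) does not contain 34.150.37.45
  34.150.36.32/27 (34.150.36.32 - 34.150.36.63) does not contain 34.150.37.45
  34.150.33.0/26 (34.150.33.0 - 34.150.33.63) does not contain 34.150.37.45
  34.150.39.0/25 (34.150.39.0 - 34.150.39.127) does not contain 34.150.37.45
  34.150.4.0/23 (34.150.4.0 - 34.150.5.255) does not contain 34.150.37.45
  34.150.164.0/23 (34.150.164.0 - 34.150.165.255) does not contain 34.150.37.45
  34.150.32.0/22 (34.150.32.0 - 34.150.35.255) does not contain 34.150.37.45
Longest matching prefix is /15 -> next hop BORDER2.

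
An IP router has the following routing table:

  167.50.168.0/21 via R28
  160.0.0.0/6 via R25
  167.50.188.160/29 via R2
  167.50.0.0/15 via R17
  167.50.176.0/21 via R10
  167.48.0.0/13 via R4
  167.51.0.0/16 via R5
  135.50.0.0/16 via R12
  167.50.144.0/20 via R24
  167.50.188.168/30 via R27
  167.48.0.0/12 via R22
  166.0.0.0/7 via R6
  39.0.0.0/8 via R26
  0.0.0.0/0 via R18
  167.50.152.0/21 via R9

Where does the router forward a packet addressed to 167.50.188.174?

Routes whose prefix contains 167.50.188.174:
  0.0.0.0/0 (default, matches everything) -> R18
  166.0.0.0/7 (166.0.0.0 - 167.255.255.255) -> R6
  167.48.0.0/12 (167.48.0.0 - 167.63.255.255) -> R22
  167.48.0.0/13 (167.48.0.0 - 167.55.255.255) -> R4
  167.50.0.0/15 (167.50.0.0 - 167.51.255.255) -> R17
More-specific entries that do NOT match:
  167.50.188.168/30 (167.50.188.168 - 167.50.188.171) does not contain 167.50.188.174
  167.50.188.160/29 (167.50.188.160 - 167.50.188.167) does not contain 167.50.188.174
  167.50.168.0/21 (167.50.168.0 - 167.50.175.255) does not contain 167.50.188.174
  167.50.176.0/21 (167.50.176.0 - 167.50.183.255) does not contain 167.50.188.174
  167.50.152.0/21 (167.50.152.0 - 167.50.159.255) does not contain 167.50.188.174
  167.50.144.0/20 (167.50.144.0 - 167.50.159.255) does not contain 167.50.188.174
  167.51.0.0/16 (167.51.0.0 - 167.51.255.255) does not contain 167.50.188.174
  135.50.0.0/16 (135.50.0.0 - 135.50.255.255) does not contain 167.50.188.174
Longest matching prefix is /15 -> next hop R17.

R17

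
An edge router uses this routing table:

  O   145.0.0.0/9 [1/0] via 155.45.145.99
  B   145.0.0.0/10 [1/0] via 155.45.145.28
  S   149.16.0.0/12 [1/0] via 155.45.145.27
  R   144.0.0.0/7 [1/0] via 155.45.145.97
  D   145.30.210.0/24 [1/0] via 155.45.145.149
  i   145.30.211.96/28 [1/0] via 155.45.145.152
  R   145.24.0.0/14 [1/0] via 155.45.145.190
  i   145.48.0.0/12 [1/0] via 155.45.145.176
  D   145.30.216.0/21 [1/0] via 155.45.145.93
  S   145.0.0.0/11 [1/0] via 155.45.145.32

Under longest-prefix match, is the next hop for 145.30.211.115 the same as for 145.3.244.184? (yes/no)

yes

145.30.211.115: longest match 145.0.0.0/11 -> 155.45.145.32
145.3.244.184: longest match 145.0.0.0/11 -> 155.45.145.32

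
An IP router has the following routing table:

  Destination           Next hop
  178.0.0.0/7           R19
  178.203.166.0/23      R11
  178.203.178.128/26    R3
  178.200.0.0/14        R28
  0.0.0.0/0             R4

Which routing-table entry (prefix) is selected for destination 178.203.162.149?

178.200.0.0/14

Entries matching 178.203.162.149:
  0.0.0.0/0 (default, matches everything)
  178.0.0.0/7 (178.0.0.0 - 179.255.255.255)
  178.200.0.0/14 (178.200.0.0 - 178.203.255.255)
Most specific is 178.200.0.0/14.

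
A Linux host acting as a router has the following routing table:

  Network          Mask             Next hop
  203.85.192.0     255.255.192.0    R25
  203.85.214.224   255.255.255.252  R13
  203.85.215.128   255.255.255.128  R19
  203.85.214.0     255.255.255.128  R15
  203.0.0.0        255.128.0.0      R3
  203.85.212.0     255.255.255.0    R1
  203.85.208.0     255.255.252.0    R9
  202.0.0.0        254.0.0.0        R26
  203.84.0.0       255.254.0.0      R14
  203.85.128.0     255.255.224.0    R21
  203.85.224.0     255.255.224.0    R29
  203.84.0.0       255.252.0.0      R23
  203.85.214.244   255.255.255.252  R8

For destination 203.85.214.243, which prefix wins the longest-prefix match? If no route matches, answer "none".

Entries matching 203.85.214.243:
  202.0.0.0/7 (202.0.0.0 - 203.255.255.255)
  203.0.0.0/9 (203.0.0.0 - 203.127.255.255)
  203.84.0.0/14 (203.84.0.0 - 203.87.255.255)
  203.84.0.0/15 (203.84.0.0 - 203.85.255.255)
  203.85.192.0/18 (203.85.192.0 - 203.85.255.255)
Most specific is 203.85.192.0/18.

203.85.192.0/18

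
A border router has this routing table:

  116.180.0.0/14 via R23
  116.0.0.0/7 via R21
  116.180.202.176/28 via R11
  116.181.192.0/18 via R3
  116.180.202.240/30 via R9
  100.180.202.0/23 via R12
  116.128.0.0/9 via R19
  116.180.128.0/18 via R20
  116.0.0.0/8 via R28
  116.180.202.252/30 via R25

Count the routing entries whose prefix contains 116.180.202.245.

4

Prefixes containing 116.180.202.245:
  116.0.0.0/7 (116.0.0.0 - 117.255.255.255)
  116.0.0.0/8 (116.0.0.0 - 116.255.255.255)
  116.128.0.0/9 (116.128.0.0 - 116.255.255.255)
  116.180.0.0/14 (116.180.0.0 - 116.183.255.255)
Total matching entries: 4.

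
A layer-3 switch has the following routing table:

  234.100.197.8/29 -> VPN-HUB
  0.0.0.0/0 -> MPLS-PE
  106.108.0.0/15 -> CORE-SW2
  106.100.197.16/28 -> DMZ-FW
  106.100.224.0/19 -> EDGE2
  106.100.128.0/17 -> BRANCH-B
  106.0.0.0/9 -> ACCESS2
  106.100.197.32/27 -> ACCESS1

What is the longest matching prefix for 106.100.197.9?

Entries matching 106.100.197.9:
  0.0.0.0/0 (default, matches everything)
  106.0.0.0/9 (106.0.0.0 - 106.127.255.255)
  106.100.128.0/17 (106.100.128.0 - 106.100.255.255)
Most specific is 106.100.128.0/17.

106.100.128.0/17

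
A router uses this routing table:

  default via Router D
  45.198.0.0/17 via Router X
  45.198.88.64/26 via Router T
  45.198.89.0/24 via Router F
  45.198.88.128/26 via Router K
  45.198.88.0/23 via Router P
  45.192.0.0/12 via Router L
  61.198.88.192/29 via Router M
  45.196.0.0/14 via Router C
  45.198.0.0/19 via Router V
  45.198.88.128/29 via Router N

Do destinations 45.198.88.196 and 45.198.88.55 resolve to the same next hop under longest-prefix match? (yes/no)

45.198.88.196: longest match 45.198.88.0/23 -> Router P
45.198.88.55: longest match 45.198.88.0/23 -> Router P

yes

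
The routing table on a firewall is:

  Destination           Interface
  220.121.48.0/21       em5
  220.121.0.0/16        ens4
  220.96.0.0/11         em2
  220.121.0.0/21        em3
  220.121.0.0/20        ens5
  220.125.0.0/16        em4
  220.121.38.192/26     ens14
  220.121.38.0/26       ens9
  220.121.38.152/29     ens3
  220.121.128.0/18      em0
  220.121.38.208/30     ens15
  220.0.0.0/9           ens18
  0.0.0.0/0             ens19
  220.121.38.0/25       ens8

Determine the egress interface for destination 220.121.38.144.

Routes whose prefix contains 220.121.38.144:
  0.0.0.0/0 (default, matches everything) -> ens19
  220.0.0.0/9 (220.0.0.0 - 220.127.255.255) -> ens18
  220.96.0.0/11 (220.96.0.0 - 220.127.255.255) -> em2
  220.121.0.0/16 (220.121.0.0 - 220.121.255.255) -> ens4
More-specific entries that do NOT match:
  220.121.38.208/30 (220.121.38.208 - 220.121.38.211) does not contain 220.121.38.144
  220.121.38.152/29 (220.121.38.152 - 220.121.38.159) does not contain 220.121.38.144
  220.121.38.192/26 (220.121.38.192 - 220.121.38.255) does not contain 220.121.38.144
  220.121.38.0/26 (220.121.38.0 - 220.121.38.63) does not contain 220.121.38.144
  220.121.38.0/25 (220.121.38.0 - 220.121.38.127) does not contain 220.121.38.144
  220.121.48.0/21 (220.121.48.0 - 220.121.55.255) does not contain 220.121.38.144
  220.121.0.0/21 (220.121.0.0 - 220.121.7.255) does not contain 220.121.38.144
  220.121.0.0/20 (220.121.0.0 - 220.121.15.255) does not contain 220.121.38.144
  220.121.128.0/18 (220.121.128.0 - 220.121.191.255) does not contain 220.121.38.144
Longest matching prefix is /16 -> interface ens4.

ens4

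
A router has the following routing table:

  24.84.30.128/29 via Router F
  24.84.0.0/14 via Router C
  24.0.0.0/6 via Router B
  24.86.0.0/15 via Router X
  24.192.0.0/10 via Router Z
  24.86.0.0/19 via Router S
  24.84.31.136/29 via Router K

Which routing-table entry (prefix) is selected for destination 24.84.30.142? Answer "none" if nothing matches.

Entries matching 24.84.30.142:
  24.0.0.0/6 (24.0.0.0 - 27.255.255.255)
  24.84.0.0/14 (24.84.0.0 - 24.87.255.255)
Most specific is 24.84.0.0/14.

24.84.0.0/14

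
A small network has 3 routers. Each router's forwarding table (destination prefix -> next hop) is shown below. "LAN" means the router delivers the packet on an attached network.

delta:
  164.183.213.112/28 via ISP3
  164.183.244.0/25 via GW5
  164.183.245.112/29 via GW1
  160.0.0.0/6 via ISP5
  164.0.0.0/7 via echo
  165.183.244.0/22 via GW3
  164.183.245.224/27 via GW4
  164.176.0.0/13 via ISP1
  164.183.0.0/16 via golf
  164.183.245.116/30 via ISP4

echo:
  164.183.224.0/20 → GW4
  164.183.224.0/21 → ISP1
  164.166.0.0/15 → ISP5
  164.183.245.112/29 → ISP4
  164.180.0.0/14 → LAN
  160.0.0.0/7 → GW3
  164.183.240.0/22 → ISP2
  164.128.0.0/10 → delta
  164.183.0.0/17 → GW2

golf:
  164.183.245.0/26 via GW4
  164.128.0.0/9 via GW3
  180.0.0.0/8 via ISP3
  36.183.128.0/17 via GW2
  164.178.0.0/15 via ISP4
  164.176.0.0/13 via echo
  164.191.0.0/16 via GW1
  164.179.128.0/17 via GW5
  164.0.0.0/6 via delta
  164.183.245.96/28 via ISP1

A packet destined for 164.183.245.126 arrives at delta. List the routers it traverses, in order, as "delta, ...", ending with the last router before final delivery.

delta, golf, echo

At delta: longest match for 164.183.245.126 is 164.183.0.0/16 -> golf
At golf: longest match for 164.183.245.126 is 164.176.0.0/13 -> echo
At echo: longest match for 164.183.245.126 is 164.180.0.0/14 -> LAN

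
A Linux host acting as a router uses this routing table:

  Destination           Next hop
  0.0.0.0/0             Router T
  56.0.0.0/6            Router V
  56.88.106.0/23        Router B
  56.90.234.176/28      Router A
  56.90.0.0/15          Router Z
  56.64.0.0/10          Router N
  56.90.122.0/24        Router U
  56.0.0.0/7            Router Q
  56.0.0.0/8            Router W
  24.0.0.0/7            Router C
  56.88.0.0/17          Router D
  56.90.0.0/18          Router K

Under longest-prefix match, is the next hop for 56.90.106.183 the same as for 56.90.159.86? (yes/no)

yes

56.90.106.183: longest match 56.90.0.0/15 -> Router Z
56.90.159.86: longest match 56.90.0.0/15 -> Router Z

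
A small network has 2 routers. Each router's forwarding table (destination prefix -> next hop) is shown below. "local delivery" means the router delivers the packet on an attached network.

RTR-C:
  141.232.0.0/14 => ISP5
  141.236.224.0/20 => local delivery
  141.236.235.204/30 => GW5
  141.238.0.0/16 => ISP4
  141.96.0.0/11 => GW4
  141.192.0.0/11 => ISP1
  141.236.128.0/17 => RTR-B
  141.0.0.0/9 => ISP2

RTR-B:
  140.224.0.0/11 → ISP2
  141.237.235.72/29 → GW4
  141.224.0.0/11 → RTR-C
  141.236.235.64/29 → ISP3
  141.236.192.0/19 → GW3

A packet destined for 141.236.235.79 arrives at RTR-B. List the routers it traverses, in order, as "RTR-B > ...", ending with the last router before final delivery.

At RTR-B: longest match for 141.236.235.79 is 141.224.0.0/11 -> RTR-C
At RTR-C: longest match for 141.236.235.79 is 141.236.224.0/20 -> local delivery

RTR-B > RTR-C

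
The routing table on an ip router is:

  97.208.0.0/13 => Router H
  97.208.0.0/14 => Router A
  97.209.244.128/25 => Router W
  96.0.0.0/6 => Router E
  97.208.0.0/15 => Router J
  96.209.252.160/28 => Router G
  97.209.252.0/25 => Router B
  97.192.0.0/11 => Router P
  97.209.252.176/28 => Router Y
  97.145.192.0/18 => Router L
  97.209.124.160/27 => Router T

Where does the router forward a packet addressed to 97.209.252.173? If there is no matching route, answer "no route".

Routes whose prefix contains 97.209.252.173:
  96.0.0.0/6 (96.0.0.0 - 99.255.255.255) -> Router E
  97.192.0.0/11 (97.192.0.0 - 97.223.255.255) -> Router P
  97.208.0.0/13 (97.208.0.0 - 97.215.255.255) -> Router H
  97.208.0.0/14 (97.208.0.0 - 97.211.255.255) -> Router A
  97.208.0.0/15 (97.208.0.0 - 97.209.255.255) -> Router J
More-specific entries that do NOT match:
  96.209.252.160/28 (96.209.252.160 - 96.209.252.175) does not contain 97.209.252.173
  97.209.252.176/28 (97.209.252.176 - 97.209.252.191) does not contain 97.209.252.173
  97.209.124.160/27 (97.209.124.160 - 97.209.124.191) does not contain 97.209.252.173
  97.209.244.128/25 (97.209.244.128 - 97.209.244.255) does not contain 97.209.252.173
  97.209.252.0/25 (97.209.252.0 - 97.209.252.127) does not contain 97.209.252.173
  97.145.192.0/18 (97.145.192.0 - 97.145.255.255) does not contain 97.209.252.173
Longest matching prefix is /15 -> next hop Router J.

Router J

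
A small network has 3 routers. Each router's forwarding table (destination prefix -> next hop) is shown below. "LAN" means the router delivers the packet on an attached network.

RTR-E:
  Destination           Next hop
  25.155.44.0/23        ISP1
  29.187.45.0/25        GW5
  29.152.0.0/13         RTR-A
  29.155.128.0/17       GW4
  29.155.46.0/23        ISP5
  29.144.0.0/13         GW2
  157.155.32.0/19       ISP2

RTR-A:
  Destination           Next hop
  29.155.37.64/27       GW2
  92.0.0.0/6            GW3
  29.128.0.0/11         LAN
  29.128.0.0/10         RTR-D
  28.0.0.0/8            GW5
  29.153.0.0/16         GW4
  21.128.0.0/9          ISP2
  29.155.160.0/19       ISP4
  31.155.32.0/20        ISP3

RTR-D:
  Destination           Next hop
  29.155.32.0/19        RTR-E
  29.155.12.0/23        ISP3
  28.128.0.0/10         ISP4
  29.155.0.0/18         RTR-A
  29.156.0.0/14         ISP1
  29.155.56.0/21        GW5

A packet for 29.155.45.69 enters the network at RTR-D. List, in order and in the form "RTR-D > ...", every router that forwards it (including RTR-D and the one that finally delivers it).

RTR-D > RTR-E > RTR-A

At RTR-D: longest match for 29.155.45.69 is 29.155.32.0/19 -> RTR-E
At RTR-E: longest match for 29.155.45.69 is 29.152.0.0/13 -> RTR-A
At RTR-A: longest match for 29.155.45.69 is 29.128.0.0/11 -> LAN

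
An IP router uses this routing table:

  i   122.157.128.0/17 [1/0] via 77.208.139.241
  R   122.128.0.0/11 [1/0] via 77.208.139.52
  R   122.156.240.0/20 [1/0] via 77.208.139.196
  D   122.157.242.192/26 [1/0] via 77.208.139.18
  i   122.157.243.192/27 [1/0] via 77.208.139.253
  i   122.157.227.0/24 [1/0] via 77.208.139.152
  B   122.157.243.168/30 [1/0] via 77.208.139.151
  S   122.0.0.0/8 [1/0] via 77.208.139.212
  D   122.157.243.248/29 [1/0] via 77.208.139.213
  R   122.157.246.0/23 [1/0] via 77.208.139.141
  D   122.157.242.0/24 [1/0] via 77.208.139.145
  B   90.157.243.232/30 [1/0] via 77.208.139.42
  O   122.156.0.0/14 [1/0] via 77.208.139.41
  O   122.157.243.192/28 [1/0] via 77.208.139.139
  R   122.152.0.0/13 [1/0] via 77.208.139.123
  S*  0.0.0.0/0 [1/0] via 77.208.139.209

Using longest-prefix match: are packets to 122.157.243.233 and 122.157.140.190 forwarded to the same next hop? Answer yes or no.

122.157.243.233: longest match 122.157.128.0/17 -> 77.208.139.241
122.157.140.190: longest match 122.157.128.0/17 -> 77.208.139.241

yes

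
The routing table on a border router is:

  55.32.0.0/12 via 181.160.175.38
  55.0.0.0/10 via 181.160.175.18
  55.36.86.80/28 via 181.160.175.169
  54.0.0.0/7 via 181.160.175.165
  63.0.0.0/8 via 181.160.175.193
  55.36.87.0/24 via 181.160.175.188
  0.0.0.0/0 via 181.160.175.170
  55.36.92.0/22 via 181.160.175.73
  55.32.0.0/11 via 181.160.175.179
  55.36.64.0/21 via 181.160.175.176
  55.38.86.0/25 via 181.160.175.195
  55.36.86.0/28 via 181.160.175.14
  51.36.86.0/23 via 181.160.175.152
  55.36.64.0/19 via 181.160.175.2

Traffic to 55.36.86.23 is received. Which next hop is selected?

Routes whose prefix contains 55.36.86.23:
  0.0.0.0/0 (default, matches everything) -> 181.160.175.170
  54.0.0.0/7 (54.0.0.0 - 55.255.255.255) -> 181.160.175.165
  55.0.0.0/10 (55.0.0.0 - 55.63.255.255) -> 181.160.175.18
  55.32.0.0/11 (55.32.0.0 - 55.63.255.255) -> 181.160.175.179
  55.32.0.0/12 (55.32.0.0 - 55.47.255.255) -> 181.160.175.38
  55.36.64.0/19 (55.36.64.0 - 55.36.95.255) -> 181.160.175.2
More-specific entries that do NOT match:
  55.36.86.80/28 (55.36.86.80 - 55.36.86.95) does not contain 55.36.86.23
  55.36.86.0/28 (55.36.86.0 - 55.36.86.15) does not contain 55.36.86.23
  55.38.86.0/25 (55.38.86.0 - 55.38.86.127) does not contain 55.36.86.23
  55.36.87.0/24 (55.36.87.0 - 55.36.87.255) does not contain 55.36.86.23
  51.36.86.0/23 (51.36.86.0 - 51.36.87.255) does not contain 55.36.86.23
  55.36.92.0/22 (55.36.92.0 - 55.36.95.255) does not contain 55.36.86.23
  55.36.64.0/21 (55.36.64.0 - 55.36.71.255) does not contain 55.36.86.23
Longest matching prefix is /19 -> next hop 181.160.175.2.

181.160.175.2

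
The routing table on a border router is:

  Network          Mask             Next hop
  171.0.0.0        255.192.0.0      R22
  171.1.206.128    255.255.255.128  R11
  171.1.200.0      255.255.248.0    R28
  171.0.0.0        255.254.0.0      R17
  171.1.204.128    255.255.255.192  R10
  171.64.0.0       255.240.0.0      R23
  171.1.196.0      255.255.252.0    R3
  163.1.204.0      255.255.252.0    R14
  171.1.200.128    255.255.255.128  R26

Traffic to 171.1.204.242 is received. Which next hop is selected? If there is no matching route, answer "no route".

Routes whose prefix contains 171.1.204.242:
  171.0.0.0/10 (171.0.0.0 - 171.63.255.255) -> R22
  171.0.0.0/15 (171.0.0.0 - 171.1.255.255) -> R17
  171.1.200.0/21 (171.1.200.0 - 171.1.207.255) -> R28
More-specific entries that do NOT match:
  171.1.204.128/26 (171.1.204.128 - 171.1.204.191) does not contain 171.1.204.242
  171.1.206.128/25 (171.1.206.128 - 171.1.206.255) does not contain 171.1.204.242
  171.1.200.128/25 (171.1.200.128 - 171.1.200.255) does not contain 171.1.204.242
  171.1.196.0/22 (171.1.196.0 - 171.1.199.255) does not contain 171.1.204.242
  163.1.204.0/22 (163.1.204.0 - 163.1.207.255) does not contain 171.1.204.242
Longest matching prefix is /21 -> next hop R28.

R28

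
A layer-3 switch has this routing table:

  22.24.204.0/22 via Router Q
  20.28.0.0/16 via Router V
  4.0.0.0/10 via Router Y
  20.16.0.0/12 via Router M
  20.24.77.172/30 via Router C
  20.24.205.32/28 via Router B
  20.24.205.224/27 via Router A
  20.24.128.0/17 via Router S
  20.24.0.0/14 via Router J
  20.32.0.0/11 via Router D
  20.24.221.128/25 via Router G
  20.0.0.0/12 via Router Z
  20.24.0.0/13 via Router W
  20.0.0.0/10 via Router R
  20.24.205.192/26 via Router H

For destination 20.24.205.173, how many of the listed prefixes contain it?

5

Prefixes containing 20.24.205.173:
  20.0.0.0/10 (20.0.0.0 - 20.63.255.255)
  20.16.0.0/12 (20.16.0.0 - 20.31.255.255)
  20.24.0.0/13 (20.24.0.0 - 20.31.255.255)
  20.24.0.0/14 (20.24.0.0 - 20.27.255.255)
  20.24.128.0/17 (20.24.128.0 - 20.24.255.255)
Total matching entries: 5.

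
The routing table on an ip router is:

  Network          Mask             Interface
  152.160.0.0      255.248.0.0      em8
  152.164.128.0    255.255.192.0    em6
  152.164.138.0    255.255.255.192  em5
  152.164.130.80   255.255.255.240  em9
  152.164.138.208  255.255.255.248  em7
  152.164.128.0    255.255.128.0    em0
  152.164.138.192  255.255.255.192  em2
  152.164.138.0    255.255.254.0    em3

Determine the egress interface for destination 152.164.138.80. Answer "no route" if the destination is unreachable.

Routes whose prefix contains 152.164.138.80:
  152.160.0.0/13 (152.160.0.0 - 152.167.255.255) -> em8
  152.164.128.0/17 (152.164.128.0 - 152.164.255.255) -> em0
  152.164.128.0/18 (152.164.128.0 - 152.164.191.255) -> em6
  152.164.138.0/23 (152.164.138.0 - 152.164.139.255) -> em3
More-specific entries that do NOT match:
  152.164.138.208/29 (152.164.138.208 - 152.164.138.215) does not contain 152.164.138.80
  152.164.130.80/28 (152.164.130.80 - 152.164.130.95) does not contain 152.164.138.80
  152.164.138.0/26 (152.164.138.0 - 152.164.138.63) does not contain 152.164.138.80
  152.164.138.192/26 (152.164.138.192 - 152.164.138.255) does not contain 152.164.138.80
Longest matching prefix is /23 -> interface em3.

em3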